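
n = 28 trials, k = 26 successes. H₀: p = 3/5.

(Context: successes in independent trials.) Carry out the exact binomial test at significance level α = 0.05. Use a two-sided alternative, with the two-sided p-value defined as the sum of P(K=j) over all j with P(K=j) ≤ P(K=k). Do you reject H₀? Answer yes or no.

Exact binomial: n=28, k=26, p₀=3/5=0.6000
P(X=j) = C(n,j)·p₀^j·(1−p₀)^(n−j); p = Σ P(X=j) over j with P(X=j) ≤ P(X=26)
p-value (two-sided) = 0.00015
At α=0.05: p < α → reject H₀

reject H₀: yes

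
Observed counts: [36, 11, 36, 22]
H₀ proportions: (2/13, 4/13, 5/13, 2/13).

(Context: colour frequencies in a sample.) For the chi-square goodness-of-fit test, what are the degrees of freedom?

df = k − 1 = 4 − 1 = 3

degrees of freedom = 3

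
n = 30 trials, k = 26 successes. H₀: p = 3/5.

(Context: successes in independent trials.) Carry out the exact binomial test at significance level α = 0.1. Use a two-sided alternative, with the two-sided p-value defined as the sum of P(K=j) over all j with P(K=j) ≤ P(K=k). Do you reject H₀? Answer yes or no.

reject H₀: yes

Exact binomial: n=30, k=26, p₀=3/5=0.6000
P(X=j) = C(n,j)·p₀^j·(1−p₀)^(n−j); p = Σ P(X=j) over j with P(X=j) ≤ P(X=26)
p-value (two-sided) = 0.00237
At α=0.1: p < α → reject H₀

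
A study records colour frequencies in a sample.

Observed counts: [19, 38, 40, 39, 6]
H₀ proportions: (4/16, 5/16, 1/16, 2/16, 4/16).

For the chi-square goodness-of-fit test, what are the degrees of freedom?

df = k − 1 = 5 − 1 = 4

degrees of freedom = 4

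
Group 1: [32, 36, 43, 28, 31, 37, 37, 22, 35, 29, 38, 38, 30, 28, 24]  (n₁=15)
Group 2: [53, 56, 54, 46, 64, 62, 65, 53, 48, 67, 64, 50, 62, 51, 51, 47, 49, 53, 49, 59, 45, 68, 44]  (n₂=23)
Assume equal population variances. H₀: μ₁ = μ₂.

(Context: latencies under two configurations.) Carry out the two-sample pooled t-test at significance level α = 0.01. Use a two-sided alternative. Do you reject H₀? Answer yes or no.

reject H₀: yes

x̄₁=32.533, s₁=5.817, n₁=15
x̄₂=54.783, s₂=7.525, n₂=23
s_p² = [14·5.817² + 22·7.525²]/36 = 47.7680
SE = √(s_p²·(1/15+1/23)) = 2.2938
t = (32.533−54.783)/2.2938 = -9.6999
df = 36
p-value (two-sided) = 0.00000
At α=0.01: p < α → reject H₀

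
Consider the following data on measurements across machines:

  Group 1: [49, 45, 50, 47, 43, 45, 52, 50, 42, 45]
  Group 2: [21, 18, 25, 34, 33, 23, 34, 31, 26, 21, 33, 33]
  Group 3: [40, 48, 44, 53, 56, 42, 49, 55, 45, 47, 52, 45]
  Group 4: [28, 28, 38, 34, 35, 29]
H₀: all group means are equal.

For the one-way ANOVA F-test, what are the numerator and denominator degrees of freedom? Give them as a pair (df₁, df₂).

k = 4 groups, N = 40 total
df = (k−1, N−k) = (4−1, 40−4) = (3, 36)

degrees of freedom = [3, 36]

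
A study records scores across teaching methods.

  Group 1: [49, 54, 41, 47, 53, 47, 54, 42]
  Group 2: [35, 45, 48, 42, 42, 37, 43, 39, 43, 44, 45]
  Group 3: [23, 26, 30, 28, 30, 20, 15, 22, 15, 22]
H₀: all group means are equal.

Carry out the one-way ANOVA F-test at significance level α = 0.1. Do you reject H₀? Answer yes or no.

reject H₀: yes

Group means [48.38, 42.09, 23.10], grand mean 37.276
SSB = Σnᵢ(x̄ᵢ−x̄)² = 3250.109; SSW = ΣΣ(x−x̄ᵢ)² = 597.684
MSB = 3250.109/2 = 1625.0545; MSW = 597.684/26 = 22.9878
F = MSB/MSW = 70.6919
df = (2, 26)
p-value (upper-tail) = 0.00000
At α=0.1: p < α → reject H₀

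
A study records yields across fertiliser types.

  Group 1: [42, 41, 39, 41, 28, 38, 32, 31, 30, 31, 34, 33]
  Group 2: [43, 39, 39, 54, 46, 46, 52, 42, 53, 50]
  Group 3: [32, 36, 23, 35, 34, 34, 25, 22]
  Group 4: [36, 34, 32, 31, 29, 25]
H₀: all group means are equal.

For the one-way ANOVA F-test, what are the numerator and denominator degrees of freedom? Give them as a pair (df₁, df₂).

k = 4 groups, N = 36 total
df = (k−1, N−k) = (4−1, 36−4) = (3, 32)

degrees of freedom = [3, 32]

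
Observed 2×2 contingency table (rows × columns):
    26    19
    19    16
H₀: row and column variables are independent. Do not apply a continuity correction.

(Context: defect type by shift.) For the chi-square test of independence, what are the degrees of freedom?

degrees of freedom = 1

df = (r−1)(c−1) = (2−1)·(2−1) = 1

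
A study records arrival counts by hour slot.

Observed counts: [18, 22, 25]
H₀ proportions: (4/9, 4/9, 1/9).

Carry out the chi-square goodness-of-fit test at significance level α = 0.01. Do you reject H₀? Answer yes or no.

reject H₀: yes

n = 65; E_i = n·p_i = [28.89, 28.89, 7.22]
χ² = (18−28.89)²/28.89 + (22−28.89)²/28.89 + (25−7.22)²/7.22 = 49.5077
df = 2
p-value (upper-tail) = 0.00000
At α=0.01: p < α → reject H₀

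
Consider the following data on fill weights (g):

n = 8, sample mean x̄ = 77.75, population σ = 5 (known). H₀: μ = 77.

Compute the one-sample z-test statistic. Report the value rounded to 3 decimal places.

SE = σ/√n = 5/√8 = 1.7678
z = (x̄−μ₀)/SE = (77.75−77)/1.7678 = 0.4243

test statistic = 0.424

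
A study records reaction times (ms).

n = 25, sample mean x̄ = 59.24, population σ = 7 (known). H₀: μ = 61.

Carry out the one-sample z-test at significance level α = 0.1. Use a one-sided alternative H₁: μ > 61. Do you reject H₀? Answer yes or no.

reject H₀: no

SE = σ/√n = 7/√25 = 1.4000
z = (x̄−μ₀)/SE = (59.24−61)/1.4000 = -1.2571
p-value (one-sided, H₁ greater) = 0.89565
At α=0.1: p ≥ α → fail to reject H₀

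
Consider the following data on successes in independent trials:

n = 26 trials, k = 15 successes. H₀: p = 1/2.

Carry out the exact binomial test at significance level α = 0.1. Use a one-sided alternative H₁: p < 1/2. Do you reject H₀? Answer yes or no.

reject H₀: no

Exact binomial: n=26, k=15, p₀=1/2=0.5000
P(X≤15) from Σ C(n,i)·p₀^i·(1−p₀)^(n−i)
p-value (one-sided, H₁ less) = 0.83653
At α=0.1: p ≥ α → fail to reject H₀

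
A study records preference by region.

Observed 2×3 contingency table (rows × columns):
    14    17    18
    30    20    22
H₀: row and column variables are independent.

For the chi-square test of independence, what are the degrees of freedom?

df = (r−1)(c−1) = (2−1)·(3−1) = 2

degrees of freedom = 2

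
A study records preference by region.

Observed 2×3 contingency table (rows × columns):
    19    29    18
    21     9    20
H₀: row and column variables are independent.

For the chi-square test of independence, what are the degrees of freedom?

df = (r−1)(c−1) = (2−1)·(3−1) = 2

degrees of freedom = 2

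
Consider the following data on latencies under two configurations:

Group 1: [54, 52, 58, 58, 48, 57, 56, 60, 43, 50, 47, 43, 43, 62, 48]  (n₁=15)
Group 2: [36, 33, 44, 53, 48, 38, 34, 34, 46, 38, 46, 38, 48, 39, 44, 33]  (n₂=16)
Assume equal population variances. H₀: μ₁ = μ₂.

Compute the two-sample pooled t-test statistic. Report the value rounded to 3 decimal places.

test statistic = 4.887

x̄₁=51.933, s₁=6.464, n₁=15
x̄₂=40.750, s₂=6.277, n₂=16
s_p² = [14·6.464² + 15·6.277²]/29 = 40.5494
SE = √(s_p²·(1/15+1/16)) = 2.2886
t = (51.933−40.750)/2.2886 = 4.8866
df = 29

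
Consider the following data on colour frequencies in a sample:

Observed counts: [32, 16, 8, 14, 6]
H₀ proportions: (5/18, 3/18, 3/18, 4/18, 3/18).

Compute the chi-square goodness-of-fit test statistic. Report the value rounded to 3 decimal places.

n = 76; E_i = n·p_i = [21.11, 12.67, 12.67, 16.89, 12.67]
χ² = (32−21.11)²/21.11 + (16−12.67)²/12.67 + (8−12.67)²/12.67 + (14−16.89)²/16.89 + (6−12.67)²/12.67 = 12.2158
df = 4

test statistic = 12.216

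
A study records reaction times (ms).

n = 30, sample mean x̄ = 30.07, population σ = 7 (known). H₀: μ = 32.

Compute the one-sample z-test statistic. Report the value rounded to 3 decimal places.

SE = σ/√n = 7/√30 = 1.2780
z = (x̄−μ₀)/SE = (30.07−32)/1.2780 = -1.5101

test statistic = -1.510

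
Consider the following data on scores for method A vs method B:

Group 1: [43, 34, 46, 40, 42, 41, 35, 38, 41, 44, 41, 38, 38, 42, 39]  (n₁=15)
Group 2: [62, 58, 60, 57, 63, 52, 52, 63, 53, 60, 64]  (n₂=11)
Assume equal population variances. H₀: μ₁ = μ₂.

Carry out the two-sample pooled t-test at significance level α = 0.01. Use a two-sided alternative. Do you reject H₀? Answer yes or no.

reject H₀: yes

x̄₁=40.133, s₁=3.226, n₁=15
x̄₂=58.545, s₂=4.525, n₂=11
s_p² = [14·3.226² + 10·4.525²]/24 = 14.6025
SE = √(s_p²·(1/15+1/11)) = 1.5169
t = (40.133−58.545)/1.5169 = -12.1379
df = 24
p-value (two-sided) = 0.00000
At α=0.01: p < α → reject H₀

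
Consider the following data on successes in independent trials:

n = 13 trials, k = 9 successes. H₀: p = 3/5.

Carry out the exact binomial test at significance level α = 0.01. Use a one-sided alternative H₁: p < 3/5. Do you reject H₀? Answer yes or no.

Exact binomial: n=13, k=9, p₀=3/5=0.6000
P(X≤9) from Σ C(n,i)·p₀^i·(1−p₀)^(n−i)
p-value (one-sided, H₁ less) = 0.83142
At α=0.01: p ≥ α → fail to reject H₀

reject H₀: no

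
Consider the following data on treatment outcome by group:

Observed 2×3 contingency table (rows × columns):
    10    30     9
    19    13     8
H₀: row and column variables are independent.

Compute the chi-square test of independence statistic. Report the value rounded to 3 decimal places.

test statistic = 8.752

Row totals [49, 40], col totals [29, 43, 17], n=89
χ² = (10−15.97)²/15.97 + (30−23.67)²/23.67 + (9−9.36)²/9.36 + (19−13.03)²/13.03 + (13−19.33)²/19.33 + (8−7.64)²/7.64 = 8.7522
df = 2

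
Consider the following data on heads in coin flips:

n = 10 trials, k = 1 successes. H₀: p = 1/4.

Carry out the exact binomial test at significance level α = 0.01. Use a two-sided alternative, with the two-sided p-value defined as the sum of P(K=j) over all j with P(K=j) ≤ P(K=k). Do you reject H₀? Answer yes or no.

reject H₀: no

Exact binomial: n=10, k=1, p₀=1/4=0.2500
P(X=j) = C(n,j)·p₀^j·(1−p₀)^(n−j); p = Σ P(X=j) over j with P(X=j) ≤ P(X=1)
p-value (two-sided) = 0.46815
At α=0.01: p ≥ α → fail to reject H₀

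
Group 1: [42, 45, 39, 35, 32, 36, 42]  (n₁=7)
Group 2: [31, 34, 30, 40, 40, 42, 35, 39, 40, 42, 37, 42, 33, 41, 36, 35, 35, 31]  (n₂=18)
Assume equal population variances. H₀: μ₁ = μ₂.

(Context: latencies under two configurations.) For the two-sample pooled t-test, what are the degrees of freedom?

df = n₁ + n₂ − 2 = 7 + 18 − 2 = 23

degrees of freedom = 23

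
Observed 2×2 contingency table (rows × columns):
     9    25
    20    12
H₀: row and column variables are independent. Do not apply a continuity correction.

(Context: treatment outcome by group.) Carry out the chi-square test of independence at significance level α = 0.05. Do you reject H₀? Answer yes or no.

Row totals [34, 32], col totals [29, 37], n=66
χ² = (9−14.94)²/14.94 + (25−19.06)²/19.06 + (20−14.06)²/14.06 + (12−17.94)²/17.94 = 8.6874
df = 1
p-value (upper-tail) = 0.00320
At α=0.05: p < α → reject H₀

reject H₀: yes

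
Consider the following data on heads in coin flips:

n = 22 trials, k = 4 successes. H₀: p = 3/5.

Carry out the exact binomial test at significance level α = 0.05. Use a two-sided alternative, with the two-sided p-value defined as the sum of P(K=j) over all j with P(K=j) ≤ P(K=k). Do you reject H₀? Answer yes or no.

reject H₀: yes

Exact binomial: n=22, k=4, p₀=3/5=0.6000
P(X=j) = C(n,j)·p₀^j·(1−p₀)^(n−j); p = Σ P(X=j) over j with P(X=j) ≤ P(X=4)
p-value (two-sided) = 0.00009
At α=0.05: p < α → reject H₀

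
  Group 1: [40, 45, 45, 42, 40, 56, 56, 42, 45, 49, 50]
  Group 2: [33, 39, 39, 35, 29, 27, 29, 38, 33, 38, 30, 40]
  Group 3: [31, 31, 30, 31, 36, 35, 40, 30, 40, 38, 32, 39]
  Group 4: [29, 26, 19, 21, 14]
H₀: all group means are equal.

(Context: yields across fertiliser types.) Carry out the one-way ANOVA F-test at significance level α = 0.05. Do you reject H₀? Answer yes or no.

Group means [46.36, 34.17, 34.42, 21.80], grand mean 36.050
SSB = Σnᵢ(x̄ᵢ−x̄)² = 2259.971; SSW = ΣΣ(x−x̄ᵢ)² = 883.929
MSB = 2259.971/3 = 753.3237; MSW = 883.929/36 = 24.5536
F = MSB/MSW = 30.6808
df = (3, 36)
p-value (upper-tail) = 0.00000
At α=0.05: p < α → reject H₀

reject H₀: yes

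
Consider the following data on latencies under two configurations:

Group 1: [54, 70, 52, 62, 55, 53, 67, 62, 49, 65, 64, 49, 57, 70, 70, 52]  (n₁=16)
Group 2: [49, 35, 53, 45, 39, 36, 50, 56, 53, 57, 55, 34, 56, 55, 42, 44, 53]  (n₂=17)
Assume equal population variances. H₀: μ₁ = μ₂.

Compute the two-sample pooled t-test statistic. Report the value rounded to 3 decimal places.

test statistic = 4.259

x̄₁=59.438, s₁=7.668, n₁=16
x̄₂=47.765, s₂=8.051, n₂=17
s_p² = [15·7.668² + 16·8.051²]/31 = 61.9031
SE = √(s_p²·(1/16+1/17)) = 2.7405
t = (59.438−47.765)/2.7405 = 4.2594
df = 31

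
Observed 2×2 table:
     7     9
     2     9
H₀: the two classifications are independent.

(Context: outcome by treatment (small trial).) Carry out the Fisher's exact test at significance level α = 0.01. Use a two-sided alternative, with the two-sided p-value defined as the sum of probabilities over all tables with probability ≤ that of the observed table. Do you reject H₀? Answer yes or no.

Margins: r₁=16, r₂=11, c₁=9, c₂=18, n=27
p_obs = C(16,7)·C(11,2)/C(27,9); sum pmf over tables with pmf ≤ p_obs
p-value (two-sided) = 0.23112
At α=0.01: p ≥ α → fail to reject H₀

reject H₀: no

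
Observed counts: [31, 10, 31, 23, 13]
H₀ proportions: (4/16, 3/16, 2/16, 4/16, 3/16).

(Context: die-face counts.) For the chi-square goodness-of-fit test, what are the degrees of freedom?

degrees of freedom = 4

df = k − 1 = 5 − 1 = 4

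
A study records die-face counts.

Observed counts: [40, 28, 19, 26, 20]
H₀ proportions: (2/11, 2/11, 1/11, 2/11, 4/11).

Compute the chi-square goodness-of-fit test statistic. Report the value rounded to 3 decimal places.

n = 133; E_i = n·p_i = [24.18, 24.18, 12.09, 24.18, 48.36]
χ² = (40−24.18)²/24.18 + (28−24.18)²/24.18 + (19−12.09)²/12.09 + (26−24.18)²/24.18 + (20−48.36)²/48.36 = 31.6692
df = 4

test statistic = 31.669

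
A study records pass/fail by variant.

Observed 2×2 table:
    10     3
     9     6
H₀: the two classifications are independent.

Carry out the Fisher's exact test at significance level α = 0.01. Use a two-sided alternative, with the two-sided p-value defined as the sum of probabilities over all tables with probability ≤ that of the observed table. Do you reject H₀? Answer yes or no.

Margins: r₁=13, r₂=15, c₁=19, c₂=9, n=28
p_obs = C(13,10)·C(15,9)/C(28,19); sum pmf over tables with pmf ≤ p_obs
p-value (two-sided) = 0.43478
At α=0.01: p ≥ α → fail to reject H₀

reject H₀: no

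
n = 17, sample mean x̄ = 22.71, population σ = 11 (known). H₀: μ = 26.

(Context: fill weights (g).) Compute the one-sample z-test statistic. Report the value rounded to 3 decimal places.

test statistic = -1.233

SE = σ/√n = 11/√17 = 2.6679
z = (x̄−μ₀)/SE = (22.71−26)/2.6679 = -1.2332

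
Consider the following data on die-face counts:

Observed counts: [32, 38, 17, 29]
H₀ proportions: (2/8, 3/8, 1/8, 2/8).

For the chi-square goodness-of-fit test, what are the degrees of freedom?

df = k − 1 = 4 − 1 = 3

degrees of freedom = 3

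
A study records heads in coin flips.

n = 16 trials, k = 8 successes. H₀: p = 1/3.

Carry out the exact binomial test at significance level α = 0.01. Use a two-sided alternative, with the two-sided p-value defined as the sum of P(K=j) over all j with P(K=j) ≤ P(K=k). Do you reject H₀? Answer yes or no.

Exact binomial: n=16, k=8, p₀=1/3=0.3333
P(X=j) = C(n,j)·p₀^j·(1−p₀)^(n−j); p = Σ P(X=j) over j with P(X=j) ≤ P(X=8)
p-value (two-sided) = 0.18588
At α=0.01: p ≥ α → fail to reject H₀

reject H₀: no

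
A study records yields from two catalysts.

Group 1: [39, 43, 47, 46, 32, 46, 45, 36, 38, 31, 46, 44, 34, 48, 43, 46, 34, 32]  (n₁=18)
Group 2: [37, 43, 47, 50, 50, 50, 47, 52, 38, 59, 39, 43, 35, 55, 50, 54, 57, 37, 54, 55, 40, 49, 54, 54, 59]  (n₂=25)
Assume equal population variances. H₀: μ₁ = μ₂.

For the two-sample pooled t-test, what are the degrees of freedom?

degrees of freedom = 41

df = n₁ + n₂ − 2 = 18 + 25 − 2 = 41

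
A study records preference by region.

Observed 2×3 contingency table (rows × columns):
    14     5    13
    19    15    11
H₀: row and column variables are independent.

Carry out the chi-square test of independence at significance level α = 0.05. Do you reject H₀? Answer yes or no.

Row totals [32, 45], col totals [33, 20, 24], n=77
χ² = (14−13.71)²/13.71 + (5−8.31)²/8.31 + (13−9.97)²/9.97 + (19−19.29)²/19.29 + (15−11.69)²/11.69 + (11−14.03)²/14.03 = 3.8389
df = 2
p-value (upper-tail) = 0.14669
At α=0.05: p ≥ α → fail to reject H₀

reject H₀: no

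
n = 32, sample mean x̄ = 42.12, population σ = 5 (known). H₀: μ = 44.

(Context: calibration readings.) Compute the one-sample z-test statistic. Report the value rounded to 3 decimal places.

test statistic = -2.127

SE = σ/√n = 5/√32 = 0.8839
z = (x̄−μ₀)/SE = (42.12−44)/0.8839 = -2.1270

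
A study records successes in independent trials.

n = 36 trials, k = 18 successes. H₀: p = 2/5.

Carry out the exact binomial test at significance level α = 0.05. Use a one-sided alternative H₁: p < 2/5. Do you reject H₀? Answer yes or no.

reject H₀: no

Exact binomial: n=36, k=18, p₀=2/5=0.4000
P(X≤18) from Σ C(n,i)·p₀^i·(1−p₀)^(n−i)
p-value (one-sided, H₁ less) = 0.91736
At α=0.05: p ≥ α → fail to reject H₀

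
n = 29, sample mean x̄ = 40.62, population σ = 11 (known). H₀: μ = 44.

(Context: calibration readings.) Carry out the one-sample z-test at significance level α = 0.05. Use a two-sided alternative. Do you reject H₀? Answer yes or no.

reject H₀: no

SE = σ/√n = 11/√29 = 2.0426
z = (x̄−μ₀)/SE = (40.62−44)/2.0426 = -1.6547
p-value (two-sided) = 0.09798
At α=0.05: p ≥ α → fail to reject H₀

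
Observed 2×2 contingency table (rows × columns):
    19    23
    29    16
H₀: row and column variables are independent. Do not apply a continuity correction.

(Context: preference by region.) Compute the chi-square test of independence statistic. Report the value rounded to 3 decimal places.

test statistic = 3.240

Row totals [42, 45], col totals [48, 39], n=87
χ² = (19−23.17)²/23.17 + (23−18.83)²/18.83 + (29−24.83)²/24.83 + (16−20.17)²/20.17 = 3.2401
df = 1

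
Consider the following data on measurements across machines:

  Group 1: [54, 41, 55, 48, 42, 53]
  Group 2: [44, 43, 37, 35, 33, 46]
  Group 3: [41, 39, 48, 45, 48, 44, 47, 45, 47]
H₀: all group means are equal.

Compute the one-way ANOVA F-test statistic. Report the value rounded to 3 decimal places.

test statistic = 5.538

Group means [48.83, 39.67, 44.89], grand mean 44.524
SSB = Σnᵢ(x̄ᵢ−x̄)² = 254.183; SSW = ΣΣ(x−x̄ᵢ)² = 413.056
MSB = 254.183/2 = 127.0913; MSW = 413.056/18 = 22.9475
F = MSB/MSW = 5.5383
df = (2, 18)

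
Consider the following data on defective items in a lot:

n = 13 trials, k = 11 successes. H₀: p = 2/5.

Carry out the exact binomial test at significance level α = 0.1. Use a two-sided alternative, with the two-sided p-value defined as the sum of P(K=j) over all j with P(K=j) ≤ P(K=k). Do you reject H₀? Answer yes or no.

Exact binomial: n=13, k=11, p₀=2/5=0.4000
P(X=j) = C(n,j)·p₀^j·(1−p₀)^(n−j); p = Σ P(X=j) over j with P(X=j) ≤ P(X=11)
p-value (two-sided) = 0.00132
At α=0.1: p < α → reject H₀

reject H₀: yes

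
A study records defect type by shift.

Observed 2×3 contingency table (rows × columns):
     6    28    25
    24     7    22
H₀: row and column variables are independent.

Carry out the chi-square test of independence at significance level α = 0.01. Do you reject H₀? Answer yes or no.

Row totals [59, 53], col totals [30, 35, 47], n=112
χ² = (6−15.80)²/15.80 + (28−18.44)²/18.44 + (25−24.76)²/24.76 + (24−14.20)²/14.20 + (7−16.56)²/16.56 + (22−22.24)²/22.24 = 23.3370
df = 2
p-value (upper-tail) = 0.00001
At α=0.01: p < α → reject H₀

reject H₀: yes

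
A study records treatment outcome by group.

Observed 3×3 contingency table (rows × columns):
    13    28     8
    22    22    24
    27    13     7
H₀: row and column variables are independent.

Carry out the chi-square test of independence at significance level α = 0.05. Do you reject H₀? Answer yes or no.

Row totals [49, 68, 47], col totals [62, 63, 39], n=164
χ² = (13−18.52)²/18.52 + (28−18.82)²/18.82 + (8−11.65)²/11.65 + (22−25.71)²/25.71 + (22−26.12)²/26.12 + (24−16.17)²/16.17 + (27−17.77)²/17.77 + (13−18.05)²/18.05 + (7−11.18)²/11.18 = 20.0146
df = 4
p-value (upper-tail) = 0.00050
At α=0.05: p < α → reject H₀

reject H₀: yes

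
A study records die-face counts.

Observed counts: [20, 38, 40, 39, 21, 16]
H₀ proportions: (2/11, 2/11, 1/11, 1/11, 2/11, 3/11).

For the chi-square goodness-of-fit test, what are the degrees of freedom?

df = k − 1 = 6 − 1 = 5

degrees of freedom = 5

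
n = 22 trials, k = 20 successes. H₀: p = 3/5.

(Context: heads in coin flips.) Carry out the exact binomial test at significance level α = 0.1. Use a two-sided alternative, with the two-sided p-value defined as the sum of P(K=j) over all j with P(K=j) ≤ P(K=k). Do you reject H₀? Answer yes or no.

reject H₀: yes

Exact binomial: n=22, k=20, p₀=3/5=0.6000
P(X=j) = C(n,j)·p₀^j·(1−p₀)^(n−j); p = Σ P(X=j) over j with P(X=j) ≤ P(X=20)
p-value (two-sided) = 0.00198
At α=0.1: p < α → reject H₀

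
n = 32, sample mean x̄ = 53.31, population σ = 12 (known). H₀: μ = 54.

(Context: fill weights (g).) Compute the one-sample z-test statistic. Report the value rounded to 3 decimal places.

test statistic = -0.325

SE = σ/√n = 12/√32 = 2.1213
z = (x̄−μ₀)/SE = (53.31−54)/2.1213 = -0.3253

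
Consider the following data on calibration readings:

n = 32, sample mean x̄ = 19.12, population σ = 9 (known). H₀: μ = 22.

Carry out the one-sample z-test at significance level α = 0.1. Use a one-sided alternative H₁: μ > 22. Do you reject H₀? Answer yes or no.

SE = σ/√n = 9/√32 = 1.5910
z = (x̄−μ₀)/SE = (19.12−22)/1.5910 = -1.8102
p-value (one-sided, H₁ greater) = 0.96487
At α=0.1: p ≥ α → fail to reject H₀

reject H₀: no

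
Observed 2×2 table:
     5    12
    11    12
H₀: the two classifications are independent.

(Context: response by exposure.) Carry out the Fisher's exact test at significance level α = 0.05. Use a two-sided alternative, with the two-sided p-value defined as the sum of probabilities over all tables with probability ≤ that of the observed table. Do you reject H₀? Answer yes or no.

Margins: r₁=17, r₂=23, c₁=16, c₂=24, n=40
p_obs = C(17,5)·C(23,11)/C(40,16); sum pmf over tables with pmf ≤ p_obs
p-value (two-sided) = 0.33222
At α=0.05: p ≥ α → fail to reject H₀

reject H₀: no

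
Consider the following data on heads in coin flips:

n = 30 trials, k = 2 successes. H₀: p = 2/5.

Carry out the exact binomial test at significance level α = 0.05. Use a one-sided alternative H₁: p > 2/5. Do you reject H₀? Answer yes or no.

Exact binomial: n=30, k=2, p₀=2/5=0.4000
P(X≥2) from Σ C(n,i)·p₀^i·(1−p₀)^(n−i)
p-value (one-sided, H₁ greater) = 1.00000
At α=0.05: p ≥ α → fail to reject H₀

reject H₀: no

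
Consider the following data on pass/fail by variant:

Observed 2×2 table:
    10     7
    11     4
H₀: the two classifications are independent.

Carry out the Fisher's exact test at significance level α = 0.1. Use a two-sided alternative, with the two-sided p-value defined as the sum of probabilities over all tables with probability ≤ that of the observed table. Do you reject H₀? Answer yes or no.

Margins: r₁=17, r₂=15, c₁=21, c₂=11, n=32
p_obs = C(17,10)·C(15,11)/C(32,21); sum pmf over tables with pmf ≤ p_obs
p-value (two-sided) = 0.47191
At α=0.1: p ≥ α → fail to reject H₀

reject H₀: no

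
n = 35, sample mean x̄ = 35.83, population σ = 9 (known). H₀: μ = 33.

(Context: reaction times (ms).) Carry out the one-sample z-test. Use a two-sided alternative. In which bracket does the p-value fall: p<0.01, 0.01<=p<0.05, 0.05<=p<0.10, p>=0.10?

p-value bracket: 0.05<=p<0.10

SE = σ/√n = 9/√35 = 1.5213
z = (x̄−μ₀)/SE = (35.83−33)/1.5213 = 1.8603
p-value (two-sided) = 0.06285
→ bracket: 0.05<=p<0.10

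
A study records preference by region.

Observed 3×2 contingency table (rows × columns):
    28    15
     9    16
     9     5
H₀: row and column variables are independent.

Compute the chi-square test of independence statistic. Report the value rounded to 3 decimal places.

Row totals [43, 25, 14], col totals [46, 36], n=82
χ² = (28−24.12)²/24.12 + (15−18.88)²/18.88 + (9−14.02)²/14.02 + (16−10.98)²/10.98 + (9−7.85)²/7.85 + (5−6.15)²/6.15 = 5.9013
df = 2

test statistic = 5.901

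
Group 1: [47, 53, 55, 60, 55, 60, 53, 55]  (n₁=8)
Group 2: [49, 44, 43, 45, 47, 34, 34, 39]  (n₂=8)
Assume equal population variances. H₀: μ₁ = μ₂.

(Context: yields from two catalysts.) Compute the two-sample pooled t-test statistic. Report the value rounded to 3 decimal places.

test statistic = 5.177

x̄₁=54.750, s₁=4.166, n₁=8
x̄₂=41.875, s₂=5.668, n₂=8
s_p² = [7·4.166² + 7·5.668²]/14 = 24.7411
SE = √(s_p²·(1/8+1/8)) = 2.4870
t = (54.750−41.875)/2.4870 = 5.1769
df = 14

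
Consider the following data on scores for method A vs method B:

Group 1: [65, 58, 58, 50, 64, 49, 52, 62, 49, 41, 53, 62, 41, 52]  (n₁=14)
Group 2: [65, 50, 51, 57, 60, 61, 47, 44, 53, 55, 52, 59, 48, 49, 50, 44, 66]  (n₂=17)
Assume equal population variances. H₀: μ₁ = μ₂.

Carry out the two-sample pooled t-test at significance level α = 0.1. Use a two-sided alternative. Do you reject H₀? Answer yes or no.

reject H₀: no

x̄₁=54.000, s₁=7.815, n₁=14
x̄₂=53.588, s₂=6.792, n₂=17
s_p² = [13·7.815² + 16·6.792²]/29 = 52.8316
SE = √(s_p²·(1/14+1/17)) = 2.6232
t = (54.000−53.588)/2.6232 = 0.1570
df = 29
p-value (two-sided) = 0.87636
At α=0.1: p ≥ α → fail to reject H₀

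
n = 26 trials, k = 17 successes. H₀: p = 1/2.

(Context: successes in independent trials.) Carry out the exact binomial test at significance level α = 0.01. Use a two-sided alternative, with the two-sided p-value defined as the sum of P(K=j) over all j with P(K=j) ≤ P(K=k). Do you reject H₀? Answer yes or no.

Exact binomial: n=26, k=17, p₀=1/2=0.5000
P(X=j) = C(n,j)·p₀^j·(1−p₀)^(n−j); p = Σ P(X=j) over j with P(X=j) ≤ P(X=17)
p-value (two-sided) = 0.16864
At α=0.01: p ≥ α → fail to reject H₀

reject H₀: no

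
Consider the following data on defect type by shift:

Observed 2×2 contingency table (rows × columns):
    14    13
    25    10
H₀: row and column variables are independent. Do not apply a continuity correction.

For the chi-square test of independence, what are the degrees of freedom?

degrees of freedom = 1

df = (r−1)(c−1) = (2−1)·(2−1) = 1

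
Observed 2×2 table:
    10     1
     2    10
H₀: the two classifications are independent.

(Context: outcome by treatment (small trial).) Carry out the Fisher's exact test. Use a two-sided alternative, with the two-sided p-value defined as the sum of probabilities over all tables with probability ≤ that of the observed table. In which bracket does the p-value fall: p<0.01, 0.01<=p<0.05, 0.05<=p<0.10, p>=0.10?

Margins: r₁=11, r₂=12, c₁=12, c₂=11, n=23
p_obs = C(11,10)·C(12,2)/C(23,12); sum pmf over tables with pmf ≤ p_obs
p-value (two-sided) = 0.00064
→ bracket: p<0.01

p-value bracket: p<0.01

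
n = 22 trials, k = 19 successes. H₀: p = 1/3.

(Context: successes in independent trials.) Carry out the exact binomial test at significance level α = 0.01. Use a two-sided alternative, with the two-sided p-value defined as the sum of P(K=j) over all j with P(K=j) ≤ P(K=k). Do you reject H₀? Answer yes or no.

reject H₀: yes

Exact binomial: n=22, k=19, p₀=1/3=0.3333
P(X=j) = C(n,j)·p₀^j·(1−p₀)^(n−j); p = Σ P(X=j) over j with P(X=j) ≤ P(X=19)
p-value (two-sided) = 0.00000
At α=0.01: p < α → reject H₀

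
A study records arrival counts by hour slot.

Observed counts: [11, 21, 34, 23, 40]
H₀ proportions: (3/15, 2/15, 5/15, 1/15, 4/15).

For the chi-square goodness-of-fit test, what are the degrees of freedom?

df = k − 1 = 5 − 1 = 4

degrees of freedom = 4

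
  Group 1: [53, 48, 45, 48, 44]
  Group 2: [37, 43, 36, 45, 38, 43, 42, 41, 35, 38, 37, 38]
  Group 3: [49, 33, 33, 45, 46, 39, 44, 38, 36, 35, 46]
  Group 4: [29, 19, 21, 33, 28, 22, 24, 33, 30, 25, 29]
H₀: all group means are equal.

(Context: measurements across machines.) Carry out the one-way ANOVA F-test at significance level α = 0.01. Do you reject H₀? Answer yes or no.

reject H₀: yes

Group means [47.60, 39.42, 40.36, 26.64], grand mean 37.128
SSB = Σnᵢ(x̄ᵢ−x̄)² = 1937.151; SSW = ΣΣ(x−x̄ᵢ)² = 727.208
MSB = 1937.151/3 = 645.7171; MSW = 727.208/35 = 20.7774
F = MSB/MSW = 31.0779
df = (3, 35)
p-value (upper-tail) = 0.00000
At α=0.01: p < α → reject H₀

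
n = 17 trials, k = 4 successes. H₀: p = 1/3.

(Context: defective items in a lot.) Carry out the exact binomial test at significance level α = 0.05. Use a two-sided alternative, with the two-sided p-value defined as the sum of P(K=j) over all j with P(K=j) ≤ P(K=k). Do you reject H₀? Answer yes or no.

reject H₀: no

Exact binomial: n=17, k=4, p₀=1/3=0.3333
P(X=j) = C(n,j)·p₀^j·(1−p₀)^(n−j); p = Σ P(X=j) over j with P(X=j) ≤ P(X=4)
p-value (two-sided) = 0.45325
At α=0.05: p ≥ α → fail to reject H₀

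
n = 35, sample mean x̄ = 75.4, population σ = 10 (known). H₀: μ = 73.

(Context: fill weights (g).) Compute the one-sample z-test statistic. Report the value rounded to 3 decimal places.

SE = σ/√n = 10/√35 = 1.6903
z = (x̄−μ₀)/SE = (75.4−73)/1.6903 = 1.4199

test statistic = 1.420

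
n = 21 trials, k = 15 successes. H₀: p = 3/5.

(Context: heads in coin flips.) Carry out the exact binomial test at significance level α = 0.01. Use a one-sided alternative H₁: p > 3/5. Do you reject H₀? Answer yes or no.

Exact binomial: n=21, k=15, p₀=3/5=0.6000
P(X≥15) from Σ C(n,i)·p₀^i·(1−p₀)^(n−i)
p-value (one-sided, H₁ greater) = 0.20025
At α=0.01: p ≥ α → fail to reject H₀

reject H₀: no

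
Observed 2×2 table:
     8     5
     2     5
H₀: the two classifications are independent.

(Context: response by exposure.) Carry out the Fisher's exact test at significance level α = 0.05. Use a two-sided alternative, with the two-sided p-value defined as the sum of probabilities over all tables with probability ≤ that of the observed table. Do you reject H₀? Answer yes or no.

Margins: r₁=13, r₂=7, c₁=10, c₂=10, n=20
p_obs = C(13,8)·C(7,2)/C(20,10); sum pmf over tables with pmf ≤ p_obs
p-value (two-sided) = 0.34985
At α=0.05: p ≥ α → fail to reject H₀

reject H₀: no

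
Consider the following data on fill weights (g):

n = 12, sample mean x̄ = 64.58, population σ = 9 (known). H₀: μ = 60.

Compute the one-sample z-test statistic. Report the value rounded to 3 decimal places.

test statistic = 1.763

SE = σ/√n = 9/√12 = 2.5981
z = (x̄−μ₀)/SE = (64.58−60)/2.5981 = 1.7628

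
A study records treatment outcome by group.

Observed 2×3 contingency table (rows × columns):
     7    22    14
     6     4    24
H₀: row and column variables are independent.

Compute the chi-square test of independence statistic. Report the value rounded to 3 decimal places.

Row totals [43, 34], col totals [13, 26, 38], n=77
χ² = (7−7.26)²/7.26 + (22−14.52)²/14.52 + (14−21.22)²/21.22 + (6−5.74)²/5.74 + (4−11.48)²/11.48 + (24−16.78)²/16.78 = 14.3136
df = 2

test statistic = 14.314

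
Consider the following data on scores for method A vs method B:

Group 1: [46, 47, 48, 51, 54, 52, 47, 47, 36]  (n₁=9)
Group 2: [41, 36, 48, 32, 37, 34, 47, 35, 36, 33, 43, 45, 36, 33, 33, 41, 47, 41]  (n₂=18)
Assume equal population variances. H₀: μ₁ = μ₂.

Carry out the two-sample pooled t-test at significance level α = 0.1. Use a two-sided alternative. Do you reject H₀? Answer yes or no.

reject H₀: yes

x̄₁=47.556, s₁=5.126, n₁=9
x̄₂=38.778, s₂=5.429, n₂=18
s_p² = [8·5.126² + 17·5.429²]/25 = 28.4533
SE = √(s_p²·(1/9+1/18)) = 2.1777
t = (47.556−38.778)/2.1777 = 4.0308
df = 25
p-value (two-sided) = 0.00046
At α=0.1: p < α → reject H₀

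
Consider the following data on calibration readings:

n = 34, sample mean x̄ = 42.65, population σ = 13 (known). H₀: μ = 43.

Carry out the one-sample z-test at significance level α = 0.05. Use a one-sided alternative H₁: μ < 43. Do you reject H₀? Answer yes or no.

SE = σ/√n = 13/√34 = 2.2295
z = (x̄−μ₀)/SE = (42.65−43)/2.2295 = -0.1570
p-value (one-sided, H₁ less) = 0.43763
At α=0.05: p ≥ α → fail to reject H₀

reject H₀: no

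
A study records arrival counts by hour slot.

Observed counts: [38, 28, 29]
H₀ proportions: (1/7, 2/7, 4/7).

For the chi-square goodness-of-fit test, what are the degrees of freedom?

df = k − 1 = 3 − 1 = 2

degrees of freedom = 2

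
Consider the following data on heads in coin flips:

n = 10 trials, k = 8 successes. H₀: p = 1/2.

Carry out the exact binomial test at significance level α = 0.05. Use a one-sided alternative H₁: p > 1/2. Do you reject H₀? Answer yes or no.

reject H₀: no

Exact binomial: n=10, k=8, p₀=1/2=0.5000
P(X≥8) from Σ C(n,i)·p₀^i·(1−p₀)^(n−i)
p-value (one-sided, H₁ greater) = 0.05469
At α=0.05: p ≥ α → fail to reject H₀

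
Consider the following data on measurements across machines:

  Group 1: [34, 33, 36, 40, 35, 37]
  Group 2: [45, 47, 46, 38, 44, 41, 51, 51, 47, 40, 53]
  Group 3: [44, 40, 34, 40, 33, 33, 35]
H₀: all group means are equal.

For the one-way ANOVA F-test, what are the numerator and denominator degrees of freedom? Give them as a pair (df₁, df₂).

degrees of freedom = [2, 21]

k = 3 groups, N = 24 total
df = (k−1, N−k) = (3−1, 24−3) = (2, 21)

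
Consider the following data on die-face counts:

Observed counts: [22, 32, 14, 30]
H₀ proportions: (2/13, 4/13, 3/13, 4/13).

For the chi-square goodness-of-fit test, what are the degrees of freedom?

degrees of freedom = 3

df = k − 1 = 4 − 1 = 3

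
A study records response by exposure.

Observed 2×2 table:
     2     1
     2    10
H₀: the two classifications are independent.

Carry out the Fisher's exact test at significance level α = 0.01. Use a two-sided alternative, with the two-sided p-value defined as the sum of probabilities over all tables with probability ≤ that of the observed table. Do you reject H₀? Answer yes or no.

Margins: r₁=3, r₂=12, c₁=4, c₂=11, n=15
p_obs = C(3,2)·C(12,2)/C(15,4); sum pmf over tables with pmf ≤ p_obs
p-value (two-sided) = 0.15385
At α=0.01: p ≥ α → fail to reject H₀

reject H₀: no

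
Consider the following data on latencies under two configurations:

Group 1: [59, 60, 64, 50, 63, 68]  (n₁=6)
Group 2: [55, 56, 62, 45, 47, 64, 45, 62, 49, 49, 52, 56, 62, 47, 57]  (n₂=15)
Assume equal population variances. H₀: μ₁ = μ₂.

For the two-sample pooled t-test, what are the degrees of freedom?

df = n₁ + n₂ − 2 = 6 + 15 − 2 = 19

degrees of freedom = 19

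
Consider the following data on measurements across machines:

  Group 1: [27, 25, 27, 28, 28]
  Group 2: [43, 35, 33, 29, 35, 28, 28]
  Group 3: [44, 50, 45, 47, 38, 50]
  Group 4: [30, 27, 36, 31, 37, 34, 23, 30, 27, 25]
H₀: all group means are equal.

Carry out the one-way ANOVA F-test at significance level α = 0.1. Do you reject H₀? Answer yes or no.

Group means [27.00, 33.00, 45.67, 30.00], grand mean 33.571
SSB = Σnᵢ(x̄ᵢ−x̄)² = 1223.524; SSW = ΣΣ(x−x̄ᵢ)² = 475.333
MSB = 1223.524/3 = 407.8413; MSW = 475.333/24 = 19.8056
F = MSB/MSW = 20.5923
df = (3, 24)
p-value (upper-tail) = 0.00000
At α=0.1: p < α → reject H₀

reject H₀: yes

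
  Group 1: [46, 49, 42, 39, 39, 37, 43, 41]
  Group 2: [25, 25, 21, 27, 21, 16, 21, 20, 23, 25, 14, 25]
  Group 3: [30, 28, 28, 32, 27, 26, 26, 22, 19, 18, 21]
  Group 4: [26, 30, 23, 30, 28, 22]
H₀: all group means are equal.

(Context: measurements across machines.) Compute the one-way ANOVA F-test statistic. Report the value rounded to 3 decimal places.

Group means [42.00, 21.92, 25.18, 26.50], grand mean 27.973
SSB = Σnᵢ(x̄ᵢ−x̄)² = 2112.920; SSW = ΣΣ(x−x̄ᵢ)² = 546.053
MSB = 2112.920/3 = 704.3066; MSW = 546.053/33 = 16.5471
F = MSB/MSW = 42.5639
df = (3, 33)

test statistic = 42.564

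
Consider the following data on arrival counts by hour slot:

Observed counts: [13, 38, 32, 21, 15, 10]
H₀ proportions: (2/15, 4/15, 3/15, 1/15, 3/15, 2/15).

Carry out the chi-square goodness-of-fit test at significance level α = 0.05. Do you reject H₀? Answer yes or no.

reject H₀: yes

n = 129; E_i = n·p_i = [17.20, 34.40, 25.80, 8.60, 25.80, 17.20]
χ² = (13−17.20)²/17.20 + (38−34.40)²/34.40 + (32−25.80)²/25.80 + (21−8.60)²/8.60 + (15−25.80)²/25.80 + (10−17.20)²/17.20 = 28.3062
df = 5
p-value (upper-tail) = 0.00003
At α=0.05: p < α → reject H₀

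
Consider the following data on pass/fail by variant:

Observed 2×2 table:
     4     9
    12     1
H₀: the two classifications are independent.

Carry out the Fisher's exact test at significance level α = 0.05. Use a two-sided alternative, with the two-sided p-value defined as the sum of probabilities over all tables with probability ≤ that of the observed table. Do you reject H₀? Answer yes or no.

reject H₀: yes

Margins: r₁=13, r₂=13, c₁=16, c₂=10, n=26
p_obs = C(13,4)·C(13,12)/C(26,16); sum pmf over tables with pmf ≤ p_obs
p-value (two-sided) = 0.00361
At α=0.05: p < α → reject H₀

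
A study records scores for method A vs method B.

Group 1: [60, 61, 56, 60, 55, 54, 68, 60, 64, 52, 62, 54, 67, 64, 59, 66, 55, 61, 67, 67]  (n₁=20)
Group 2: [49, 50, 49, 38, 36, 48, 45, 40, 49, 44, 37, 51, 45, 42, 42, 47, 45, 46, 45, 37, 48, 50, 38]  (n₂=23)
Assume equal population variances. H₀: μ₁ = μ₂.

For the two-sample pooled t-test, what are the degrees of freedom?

df = n₁ + n₂ − 2 = 20 + 23 − 2 = 41

degrees of freedom = 41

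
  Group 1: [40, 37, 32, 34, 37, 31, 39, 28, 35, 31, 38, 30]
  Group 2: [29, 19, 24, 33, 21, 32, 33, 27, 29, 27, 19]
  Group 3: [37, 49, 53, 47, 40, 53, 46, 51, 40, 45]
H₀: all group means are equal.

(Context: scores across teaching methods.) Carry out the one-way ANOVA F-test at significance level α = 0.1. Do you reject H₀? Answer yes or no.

Group means [34.33, 26.64, 46.10], grand mean 35.333
SSB = Σnᵢ(x̄ᵢ−x̄)² = 2003.221; SSW = ΣΣ(x−x̄ᵢ)² = 732.112
MSB = 2003.221/2 = 1001.6106; MSW = 732.112/30 = 24.4037
F = MSB/MSW = 41.0433
df = (2, 30)
p-value (upper-tail) = 0.00000
At α=0.1: p < α → reject H₀

reject H₀: yes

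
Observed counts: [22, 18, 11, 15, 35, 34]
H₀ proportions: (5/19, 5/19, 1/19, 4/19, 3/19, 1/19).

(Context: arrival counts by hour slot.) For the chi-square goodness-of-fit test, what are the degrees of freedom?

degrees of freedom = 5

df = k − 1 = 6 − 1 = 5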